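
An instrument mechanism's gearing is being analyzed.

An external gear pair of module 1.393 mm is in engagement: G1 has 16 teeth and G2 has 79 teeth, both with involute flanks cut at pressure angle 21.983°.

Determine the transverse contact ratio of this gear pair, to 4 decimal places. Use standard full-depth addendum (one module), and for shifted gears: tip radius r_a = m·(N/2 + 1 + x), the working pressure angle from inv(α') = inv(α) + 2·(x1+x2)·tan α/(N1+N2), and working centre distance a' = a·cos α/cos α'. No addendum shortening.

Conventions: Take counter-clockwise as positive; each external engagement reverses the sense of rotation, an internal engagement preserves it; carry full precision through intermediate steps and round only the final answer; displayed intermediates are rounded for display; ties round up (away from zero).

topology: single-mesh involute geometry — m = 1.393, 16T/79T pair
base radii: r_b1 = 10.333775, r_b2 = 51.023014
tip radii: r_a1 = 12.537000, r_a2 = 56.416500
no profile shift: α' = α, a' = a
action lengths: √(r_a1²−r_b1²) = 7.098554, √(r_a2²−r_b2²) = 24.072255
base pitch p_b = π·m·cos α = 4.058064
CR = (7.098554 + 24.072255 − 66.167500·sin 21.98300°)/4.058064 = 1.577657
contact ratio ≈ 1.5777

1.5777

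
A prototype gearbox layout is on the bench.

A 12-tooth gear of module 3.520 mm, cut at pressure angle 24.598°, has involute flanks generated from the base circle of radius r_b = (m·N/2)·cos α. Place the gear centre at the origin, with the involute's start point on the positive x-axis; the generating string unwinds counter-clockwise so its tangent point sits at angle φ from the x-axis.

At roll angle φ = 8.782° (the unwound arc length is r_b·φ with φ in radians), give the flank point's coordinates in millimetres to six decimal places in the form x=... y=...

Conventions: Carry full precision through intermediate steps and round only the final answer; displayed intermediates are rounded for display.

single-mesh involute tooth geometry (12T wheel at module 3.520)
pitch radius r_p = m·N/2 = 3.520·12/2 = 21.120000
base radius r_b = r_p·cos α = 21.120000·cos 24.598° = 19.203374
roll angle φ = 8.782° = 0.15327481 rad
x = r_b·(cos φ + φ·sin φ) = 19.427624
y = r_b·(sin φ − φ·cos φ) = 0.022996

x=19.427624 y=0.022996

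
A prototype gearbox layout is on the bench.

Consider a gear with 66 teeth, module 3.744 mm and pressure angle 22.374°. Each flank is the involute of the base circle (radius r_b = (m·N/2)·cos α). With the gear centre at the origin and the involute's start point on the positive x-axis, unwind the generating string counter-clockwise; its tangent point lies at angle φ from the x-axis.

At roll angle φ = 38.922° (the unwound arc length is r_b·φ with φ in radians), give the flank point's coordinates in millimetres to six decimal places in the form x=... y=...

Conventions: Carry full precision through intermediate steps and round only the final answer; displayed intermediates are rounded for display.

x=137.648408 y=11.396733

single-mesh involute tooth geometry (66T wheel at module 3.744)
pitch radius r_p = m·N/2 = 3.744·66/2 = 123.552000
base radius r_b = r_p·cos α = 123.552000·cos 22.374° = 114.250865
roll angle φ = 38.922° = 0.67931705 rad
x = r_b·(cos φ + φ·sin φ) = 137.648408
y = r_b·(sin φ − φ·cos φ) = 11.396733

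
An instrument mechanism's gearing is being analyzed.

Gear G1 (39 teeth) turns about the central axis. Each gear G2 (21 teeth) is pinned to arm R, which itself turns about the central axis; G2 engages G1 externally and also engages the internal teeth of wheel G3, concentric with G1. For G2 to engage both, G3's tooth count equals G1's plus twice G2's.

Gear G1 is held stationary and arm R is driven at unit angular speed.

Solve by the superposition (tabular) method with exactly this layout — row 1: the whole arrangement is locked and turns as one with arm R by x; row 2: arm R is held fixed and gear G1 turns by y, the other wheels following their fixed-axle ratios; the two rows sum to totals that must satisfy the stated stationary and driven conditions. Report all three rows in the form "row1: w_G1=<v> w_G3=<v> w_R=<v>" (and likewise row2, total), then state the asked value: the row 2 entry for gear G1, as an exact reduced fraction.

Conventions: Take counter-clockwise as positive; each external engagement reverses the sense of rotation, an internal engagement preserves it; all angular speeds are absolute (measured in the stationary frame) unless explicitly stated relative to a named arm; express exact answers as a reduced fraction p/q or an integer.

row1: w_G1=1 w_G3=1 w_R=1
row2: w_G1=-1 w_G3=13/27 w_R=0
total: w_G1=0 w_G3=40/27 w_R=1
asked value: -1

class = planetary set [G3 = 39+2·21 = 81; Willis about the carrier]
row 1 — lock + rotate with arm: ω_sun = ω_ring = ω_arm = x
row 2: sun turns y, ring = −(39/81)·y, arm 0
boundary: total ω_sun = x + y = 0 and total ω_arm = x = 1  ⇒  y = -1, x = 1
row 2 ring = −(39/81)·(-1) = 13/27
totals (row 1 + row 2): sun 1 + (-1) = 0, ring 1 + 13/27 = 40/27, arm 1 + 0 = 1
asked cell (row2, sun) = -1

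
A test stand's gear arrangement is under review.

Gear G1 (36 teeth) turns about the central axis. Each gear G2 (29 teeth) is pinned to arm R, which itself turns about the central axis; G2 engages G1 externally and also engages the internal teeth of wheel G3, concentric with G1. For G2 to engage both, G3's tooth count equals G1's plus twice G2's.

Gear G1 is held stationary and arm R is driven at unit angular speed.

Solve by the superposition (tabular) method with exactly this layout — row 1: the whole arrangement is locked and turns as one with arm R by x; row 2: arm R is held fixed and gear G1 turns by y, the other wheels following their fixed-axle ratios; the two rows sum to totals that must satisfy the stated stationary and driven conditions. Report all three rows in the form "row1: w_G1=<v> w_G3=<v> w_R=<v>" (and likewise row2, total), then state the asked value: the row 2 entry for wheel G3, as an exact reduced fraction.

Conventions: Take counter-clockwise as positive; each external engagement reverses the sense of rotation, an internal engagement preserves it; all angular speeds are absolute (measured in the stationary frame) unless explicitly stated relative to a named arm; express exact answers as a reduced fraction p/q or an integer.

row1: w_G1=1 w_G3=1 w_R=1
row2: w_G1=-1 w_G3=18/47 w_R=0
total: w_G1=0 w_G3=65/47 w_R=1
asked value: 18/47

planetary set (36T centre, 29T on arm, 94T internal) — Willis relation
superposition row 1 [locked train]: every member turns x
superposition row 2 [arm held]: sun y, ring −(36/94)·y, arm 0
boundary: total ω_sun = x + y = 0 and total ω_arm = x = 1  ⇒  y = -1, x = 1
row 2 ring = −(36/94)·(-1) = 18/47
totals (row 1 + row 2): sun 1 + (-1) = 0, ring 1 + 18/47 = 65/47, arm 1 + 0 = 1
asked cell (row2, ring) = 18/47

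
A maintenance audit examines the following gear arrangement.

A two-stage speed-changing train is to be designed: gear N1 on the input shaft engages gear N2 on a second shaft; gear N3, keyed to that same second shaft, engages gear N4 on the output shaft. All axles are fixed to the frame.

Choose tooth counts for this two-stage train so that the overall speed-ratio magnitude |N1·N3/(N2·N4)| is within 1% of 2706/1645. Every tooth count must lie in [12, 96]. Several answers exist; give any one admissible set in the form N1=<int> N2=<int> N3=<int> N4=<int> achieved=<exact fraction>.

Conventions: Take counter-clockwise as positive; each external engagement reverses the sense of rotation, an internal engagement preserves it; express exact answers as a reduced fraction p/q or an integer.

topology: fixed-axis compound train — 2 stages, target 2706/1645
target = 2706/1645 in lowest terms: an exact hit needs N1·N3 = k·2706 and N2·N4 = k·1645 for one integer k, every count in [12, 96]; additionally prefer no 1:1 stage (N1 ≠ N2, N3 ≠ N4)
k = 1: N1·N3 = 2706 = 33·82, N2·N4 = 1645 = 35·47
achieved = 33·82/(35·47) = 2706/1645; |achieved − target| = 0 ≤ 1353/82250 ✓

N1=33 N2=35 N3=82 N4=47 achieved=2706/1645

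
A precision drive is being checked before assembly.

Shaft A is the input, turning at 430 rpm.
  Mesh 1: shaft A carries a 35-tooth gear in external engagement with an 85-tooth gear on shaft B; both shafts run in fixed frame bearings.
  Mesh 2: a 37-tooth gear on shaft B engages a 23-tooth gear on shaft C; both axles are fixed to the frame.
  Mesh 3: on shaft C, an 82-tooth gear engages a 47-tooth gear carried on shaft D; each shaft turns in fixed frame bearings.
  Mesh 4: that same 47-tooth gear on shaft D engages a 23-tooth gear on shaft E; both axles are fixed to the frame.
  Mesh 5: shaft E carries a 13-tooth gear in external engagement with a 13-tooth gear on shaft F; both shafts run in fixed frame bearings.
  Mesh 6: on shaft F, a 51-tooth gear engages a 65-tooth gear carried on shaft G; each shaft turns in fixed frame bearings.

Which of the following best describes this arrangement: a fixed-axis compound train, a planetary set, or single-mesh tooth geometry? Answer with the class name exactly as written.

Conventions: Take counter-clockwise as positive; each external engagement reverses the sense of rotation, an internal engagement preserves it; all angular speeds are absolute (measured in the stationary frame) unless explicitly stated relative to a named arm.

fixed-axis compound train

recognized (7 fixed axles, 6 meshes): fixed-axis compound train
classification: fixed-axis compound train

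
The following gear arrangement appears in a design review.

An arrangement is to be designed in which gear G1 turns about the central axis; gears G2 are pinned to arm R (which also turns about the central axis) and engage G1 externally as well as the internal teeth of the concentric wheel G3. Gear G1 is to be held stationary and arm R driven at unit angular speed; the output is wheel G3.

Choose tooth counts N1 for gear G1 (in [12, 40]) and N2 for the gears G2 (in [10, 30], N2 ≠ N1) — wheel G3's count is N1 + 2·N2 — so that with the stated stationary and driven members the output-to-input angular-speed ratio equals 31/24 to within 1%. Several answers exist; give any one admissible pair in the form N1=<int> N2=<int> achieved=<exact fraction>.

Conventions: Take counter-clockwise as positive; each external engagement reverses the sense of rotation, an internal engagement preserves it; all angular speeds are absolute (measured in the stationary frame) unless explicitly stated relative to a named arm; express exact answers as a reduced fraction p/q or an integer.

N1=14 N2=17 achieved=31/24

class = planetary set [ratio 31/24 wanted; Willis about the carrier]
Willis with ω_sun = 0: ω_ring/ω_arm = (N1+N3)/N3; set equal to 31/24  ⇒  N3/N1 = 1/(31/24 − 1) = 24/7
N3 = N1 + 2·N2  ⇒  N2/N1 = (N3/N1 − 1)/2 = (24/7 − 1)/2 = 17/14
smallest multiple with N1 ≥ 12 and N2 ≥ 10: k = 1  ⇒  N1 = 1·14 = 14, N2 = 1·17 = 17 (N1 ≤ 40, N2 ≤ 30, N2 ≠ N1 ✓), N3 = 14 + 2·17 = 48
check: (N1+N3)/N3 with N1 = 14, N3 = 48 gives 31/24; |achieved − target| = 0 ≤ 31/2400 ✓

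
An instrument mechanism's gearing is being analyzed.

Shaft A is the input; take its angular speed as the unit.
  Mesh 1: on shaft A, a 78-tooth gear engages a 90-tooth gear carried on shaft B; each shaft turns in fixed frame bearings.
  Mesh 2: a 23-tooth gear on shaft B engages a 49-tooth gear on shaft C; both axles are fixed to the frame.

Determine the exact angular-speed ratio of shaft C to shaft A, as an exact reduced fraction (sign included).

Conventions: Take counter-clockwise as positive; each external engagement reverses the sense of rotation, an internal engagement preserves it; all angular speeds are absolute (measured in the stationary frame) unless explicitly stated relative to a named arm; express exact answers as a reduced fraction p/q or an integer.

299/735

class = fixed-axis compound train [2 meshes; 2 ratios multiply, 2 sense flips]
mesh 1 [78T→90T]: running ratio 13/15, sense −
mesh 2 [23T→49T]: running ratio 299/735, sense +
ω_out/ω_in = 299/735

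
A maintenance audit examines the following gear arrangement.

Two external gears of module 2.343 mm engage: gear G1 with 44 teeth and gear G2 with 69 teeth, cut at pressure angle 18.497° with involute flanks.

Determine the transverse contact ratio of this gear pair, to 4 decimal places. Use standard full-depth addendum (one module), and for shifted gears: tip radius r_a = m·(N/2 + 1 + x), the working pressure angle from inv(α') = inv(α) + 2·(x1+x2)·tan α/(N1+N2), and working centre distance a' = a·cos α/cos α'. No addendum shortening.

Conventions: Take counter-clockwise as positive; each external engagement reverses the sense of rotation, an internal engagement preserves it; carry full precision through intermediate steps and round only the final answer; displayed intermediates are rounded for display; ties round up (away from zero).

1.8570

class = single-mesh tooth geometry [involute pair 44T × 69T, m = 2.343]
base radii: r_b1 = 48.883147, r_b2 = 76.657663
tip radii: r_a1 = 53.889000, r_a2 = 83.176500
no profile shift: α' = α, a' = a
action lengths: √(r_a1²−r_b1²) = 22.681760, √(r_a2²−r_b2²) = 32.278985
base pitch p_b = π·m·cos α = 6.980497
CR = (22.681760 + 32.278985 − 132.379500·sin 18.49700°)/6.980497 = 1.856986
contact ratio ≈ 1.8570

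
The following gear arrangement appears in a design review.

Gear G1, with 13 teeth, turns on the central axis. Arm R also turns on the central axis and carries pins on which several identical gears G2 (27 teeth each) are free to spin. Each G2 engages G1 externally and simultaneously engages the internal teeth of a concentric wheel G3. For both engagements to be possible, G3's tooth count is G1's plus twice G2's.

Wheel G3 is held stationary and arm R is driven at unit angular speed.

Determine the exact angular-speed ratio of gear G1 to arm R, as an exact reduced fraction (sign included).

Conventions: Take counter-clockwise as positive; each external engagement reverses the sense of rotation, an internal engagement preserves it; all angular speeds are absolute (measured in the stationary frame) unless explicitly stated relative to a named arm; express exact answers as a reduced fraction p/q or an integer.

topology: planetary set — G1 13T / G2 27T / G3 67T, arm = carrier (Willis)
ring teeth: 13 + 2·27 = 67
13(ω_sun−ω_arm) = −67(ω_ring−ω_arm),  ω_ring = 0, ω_arm = 1
ω_sun = 1 − (67/13)(0−1) = 80/13
ω_out/ω_in = 80/13

80/13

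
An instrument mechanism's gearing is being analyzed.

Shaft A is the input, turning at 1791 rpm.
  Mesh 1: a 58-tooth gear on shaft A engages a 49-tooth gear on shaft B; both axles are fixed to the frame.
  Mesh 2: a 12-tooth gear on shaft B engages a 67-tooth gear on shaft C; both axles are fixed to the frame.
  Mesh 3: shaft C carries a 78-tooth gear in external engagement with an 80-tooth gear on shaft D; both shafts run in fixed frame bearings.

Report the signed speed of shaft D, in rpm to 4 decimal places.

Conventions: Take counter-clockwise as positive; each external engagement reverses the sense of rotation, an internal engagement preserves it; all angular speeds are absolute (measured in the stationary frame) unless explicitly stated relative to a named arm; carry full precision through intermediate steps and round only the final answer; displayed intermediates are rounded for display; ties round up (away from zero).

-370.2018 rpm

3-mesh fixed-axis compound train (all bearings frame-fixed)
mesh 1 [58T→49T]: ω = 1791.0000×58/49 = 2119.9592 rpm, sense flips to −
mesh 2 [12T→67T]: ω = 2119.9592×12/67 = 379.6942 rpm, sense flips to +
mesh 3 [78T→80T]: ω = 379.6942×78/80 = 370.2018 rpm, sense flips to −
signed output speed = -370.2018 rpm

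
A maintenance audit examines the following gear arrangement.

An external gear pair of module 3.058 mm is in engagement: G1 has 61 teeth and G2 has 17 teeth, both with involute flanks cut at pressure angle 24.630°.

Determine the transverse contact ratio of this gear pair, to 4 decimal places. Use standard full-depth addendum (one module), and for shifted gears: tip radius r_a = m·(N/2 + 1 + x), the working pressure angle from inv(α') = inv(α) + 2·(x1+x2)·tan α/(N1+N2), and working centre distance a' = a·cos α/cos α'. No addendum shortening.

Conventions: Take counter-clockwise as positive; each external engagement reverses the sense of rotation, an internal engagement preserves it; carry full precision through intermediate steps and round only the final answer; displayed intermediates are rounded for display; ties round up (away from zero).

1.4798

single-mesh involute tooth geometry (61T engaging 17T at module 3.058)
base radii: r_b1 = 84.783202, r_b2 = 23.628105
tip radii: r_a1 = 96.327000, r_a2 = 29.051000
no profile shift: α' = α, a' = a
action lengths: √(r_a1²−r_b1²) = 45.724169, √(r_a2²−r_b2²) = 16.901871
base pitch p_b = π·m·cos α = 8.732927
CR = (45.724169 + 16.901871 − 119.262000·sin 24.63000°)/8.732927 = 1.479777
contact ratio ≈ 1.4798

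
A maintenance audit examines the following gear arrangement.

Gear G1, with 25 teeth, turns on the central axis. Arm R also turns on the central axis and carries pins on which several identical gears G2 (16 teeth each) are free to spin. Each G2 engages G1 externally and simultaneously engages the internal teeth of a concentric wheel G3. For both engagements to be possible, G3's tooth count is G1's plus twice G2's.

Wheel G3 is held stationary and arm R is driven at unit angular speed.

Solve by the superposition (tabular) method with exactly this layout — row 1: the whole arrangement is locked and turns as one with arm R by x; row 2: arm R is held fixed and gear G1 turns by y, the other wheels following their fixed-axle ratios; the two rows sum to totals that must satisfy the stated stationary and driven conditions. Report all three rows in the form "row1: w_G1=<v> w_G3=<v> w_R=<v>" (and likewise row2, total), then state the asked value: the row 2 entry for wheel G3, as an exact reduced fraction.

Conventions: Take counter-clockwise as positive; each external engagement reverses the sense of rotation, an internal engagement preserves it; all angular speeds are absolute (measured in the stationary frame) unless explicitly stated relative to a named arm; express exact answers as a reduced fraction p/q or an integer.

row1: w_G1=1 w_G3=1 w_R=1
row2: w_G1=57/25 w_G3=-1 w_R=0
total: w_G1=82/25 w_G3=0 w_R=1
asked value: -1

planetary set (25T centre, 16T on arm, 57T internal) — Willis relation
row 1 — lock + rotate with arm: ω_sun = ω_ring = ω_arm = x
row 2 — arm fixed, fixed-axis ratios: sun y, ring −(25/57)·y, arm 0
boundary: total ω_ring = x − (25/57)·y = 0 and total ω_arm = x = 1  ⇒  y = 57/25, x = 1
row 2 ring = −(25/57)·57/25 = -1
totals (row 1 + row 2): sun 1 + 57/25 = 82/25, ring 1 + (-1) = 0, arm 1 + 0 = 1
asked cell (row2, ring) = -1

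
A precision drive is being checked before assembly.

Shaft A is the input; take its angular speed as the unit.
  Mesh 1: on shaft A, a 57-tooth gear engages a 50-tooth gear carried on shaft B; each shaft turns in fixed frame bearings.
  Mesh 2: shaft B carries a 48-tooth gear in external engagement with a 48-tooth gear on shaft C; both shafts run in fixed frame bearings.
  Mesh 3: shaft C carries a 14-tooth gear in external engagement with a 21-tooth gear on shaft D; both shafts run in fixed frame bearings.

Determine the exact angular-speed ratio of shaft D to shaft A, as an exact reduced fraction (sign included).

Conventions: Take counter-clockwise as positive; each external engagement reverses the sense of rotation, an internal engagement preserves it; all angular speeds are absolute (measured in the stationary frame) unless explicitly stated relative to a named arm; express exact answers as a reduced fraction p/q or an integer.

class = fixed-axis compound train [3 meshes; 3 ratios multiply, 3 sense flips]
mesh 1 [57T→50T]: running ratio 57/50, sense −
mesh 2 [48T→48T]: running ratio 57/50, sense +
mesh 3 [14T→21T]: running ratio 19/25, sense −
ω_out/ω_in = -19/25

-19/25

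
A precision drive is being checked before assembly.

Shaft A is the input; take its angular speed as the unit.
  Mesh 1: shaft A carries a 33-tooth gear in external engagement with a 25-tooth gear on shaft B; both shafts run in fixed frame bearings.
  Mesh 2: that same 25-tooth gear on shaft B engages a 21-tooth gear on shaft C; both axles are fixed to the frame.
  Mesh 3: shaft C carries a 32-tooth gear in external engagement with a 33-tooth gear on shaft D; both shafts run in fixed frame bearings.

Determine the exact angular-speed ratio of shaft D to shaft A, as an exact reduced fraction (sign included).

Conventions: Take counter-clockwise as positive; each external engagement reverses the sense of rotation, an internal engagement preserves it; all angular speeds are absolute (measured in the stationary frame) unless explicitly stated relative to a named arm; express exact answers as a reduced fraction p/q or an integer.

class = fixed-axis compound train [3 meshes; 3 ratios multiply, 3 sense flips]
mesh 1 [33T→25T]: running ratio 33/25, sense −
mesh 2 [25T→21T]: running ratio 11/7, sense +
mesh 3 [32T→33T]: running ratio 32/21, sense −
ω_out/ω_in = -32/21

-32/21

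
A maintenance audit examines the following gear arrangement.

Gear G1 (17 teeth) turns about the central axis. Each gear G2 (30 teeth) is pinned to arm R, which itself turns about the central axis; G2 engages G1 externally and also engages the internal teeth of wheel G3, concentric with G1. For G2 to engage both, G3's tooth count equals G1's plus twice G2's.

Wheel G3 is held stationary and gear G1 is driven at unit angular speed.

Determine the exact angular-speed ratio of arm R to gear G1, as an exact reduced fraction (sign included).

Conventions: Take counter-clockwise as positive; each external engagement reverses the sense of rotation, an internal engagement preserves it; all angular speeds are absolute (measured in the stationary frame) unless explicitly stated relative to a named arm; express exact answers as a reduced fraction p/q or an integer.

17/94

planetary set (17T centre, 30T on arm, 77T internal) — Willis relation
ring teeth: 17 + 2·30 = 77
17(ω_sun−ω_arm) = −77(ω_ring−ω_arm),  ω_ring = 0, ω_sun = 1
17(1−ω_arm) = −77(0−ω_arm)  ⇒  94·ω_arm = 17  ⇒  ω_arm = 17/94
ω_out/ω_in = 17/94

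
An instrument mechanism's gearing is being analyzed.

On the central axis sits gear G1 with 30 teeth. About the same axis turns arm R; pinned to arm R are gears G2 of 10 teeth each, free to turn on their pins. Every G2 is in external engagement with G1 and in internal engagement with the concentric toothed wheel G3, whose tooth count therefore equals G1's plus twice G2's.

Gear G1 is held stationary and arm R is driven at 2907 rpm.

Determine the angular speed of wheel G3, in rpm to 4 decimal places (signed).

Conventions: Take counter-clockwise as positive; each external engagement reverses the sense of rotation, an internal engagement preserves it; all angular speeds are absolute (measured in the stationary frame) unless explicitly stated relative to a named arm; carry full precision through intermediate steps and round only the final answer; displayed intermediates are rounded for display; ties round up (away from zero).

class = planetary set [G3 = 30+2·10 = 50; Willis about the carrier]
normalise by the input: solve with ω_arm = 1, then scale by 2907 rpm
ring teeth: 30 + 2·10 = 50
30(ω_sun−ω_arm) = −50(ω_ring−ω_arm),  ω_sun = 0, ω_arm = 1
ω_ring = 1 − (30/50)(0−1) = 8/5
scale: ω_ring = 8/5 × 2907 rpm = +4651.2000 rpm

+4651.2000 rpm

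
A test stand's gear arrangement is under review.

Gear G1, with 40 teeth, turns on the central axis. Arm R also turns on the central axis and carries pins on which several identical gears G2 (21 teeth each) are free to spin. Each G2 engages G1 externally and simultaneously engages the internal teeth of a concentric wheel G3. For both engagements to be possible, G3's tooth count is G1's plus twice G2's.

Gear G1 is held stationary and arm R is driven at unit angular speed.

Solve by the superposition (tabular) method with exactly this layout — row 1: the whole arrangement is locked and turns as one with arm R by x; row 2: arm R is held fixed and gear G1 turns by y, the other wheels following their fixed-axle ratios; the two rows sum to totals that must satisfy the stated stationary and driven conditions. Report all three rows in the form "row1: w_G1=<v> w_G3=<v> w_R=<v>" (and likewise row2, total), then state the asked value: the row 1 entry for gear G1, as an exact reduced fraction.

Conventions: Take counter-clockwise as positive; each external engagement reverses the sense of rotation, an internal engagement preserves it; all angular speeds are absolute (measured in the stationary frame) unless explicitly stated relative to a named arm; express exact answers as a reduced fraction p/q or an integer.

topology: planetary set — G1 40T / G2 21T / G3 82T, arm = carrier (Willis)
superposition row 1 [locked train]: every member turns x
row 2 — arm fixed, fixed-axis ratios: sun y, ring −(40/82)·y, arm 0
boundary: total ω_sun = x + y = 0 and total ω_arm = x = 1  ⇒  y = -1, x = 1
row 2 ring = −(40/82)·(-1) = 20/41
totals (row 1 + row 2): sun 1 + (-1) = 0, ring 1 + 20/41 = 61/41, arm 1 + 0 = 1
asked cell (row1, sun) = 1

row1: w_G1=1 w_G3=1 w_R=1
row2: w_G1=-1 w_G3=20/41 w_R=0
total: w_G1=0 w_G3=61/41 w_R=1
asked value: 1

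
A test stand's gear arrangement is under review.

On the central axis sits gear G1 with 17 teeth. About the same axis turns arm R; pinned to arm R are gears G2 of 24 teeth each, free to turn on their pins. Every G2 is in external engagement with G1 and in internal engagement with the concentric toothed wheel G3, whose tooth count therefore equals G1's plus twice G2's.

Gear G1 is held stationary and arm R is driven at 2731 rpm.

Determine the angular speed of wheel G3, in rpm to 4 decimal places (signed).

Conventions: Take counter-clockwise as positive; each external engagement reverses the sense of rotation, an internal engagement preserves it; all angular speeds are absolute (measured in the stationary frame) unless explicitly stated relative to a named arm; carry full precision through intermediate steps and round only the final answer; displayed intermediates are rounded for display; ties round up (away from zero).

class = planetary set [G3 = 17+2·24 = 65; Willis about the carrier]
normalise by the input: solve with ω_arm = 1, then scale by 2731 rpm
ring teeth: 17 + 2·24 = 65
17(ω_sun−ω_arm) = −65(ω_ring−ω_arm),  ω_sun = 0, ω_arm = 1
ω_ring = 1 − (17/65)(0−1) = 82/65
scale: ω_ring = 82/65 × 2731 rpm = +3445.2615 rpm

+3445.2615 rpm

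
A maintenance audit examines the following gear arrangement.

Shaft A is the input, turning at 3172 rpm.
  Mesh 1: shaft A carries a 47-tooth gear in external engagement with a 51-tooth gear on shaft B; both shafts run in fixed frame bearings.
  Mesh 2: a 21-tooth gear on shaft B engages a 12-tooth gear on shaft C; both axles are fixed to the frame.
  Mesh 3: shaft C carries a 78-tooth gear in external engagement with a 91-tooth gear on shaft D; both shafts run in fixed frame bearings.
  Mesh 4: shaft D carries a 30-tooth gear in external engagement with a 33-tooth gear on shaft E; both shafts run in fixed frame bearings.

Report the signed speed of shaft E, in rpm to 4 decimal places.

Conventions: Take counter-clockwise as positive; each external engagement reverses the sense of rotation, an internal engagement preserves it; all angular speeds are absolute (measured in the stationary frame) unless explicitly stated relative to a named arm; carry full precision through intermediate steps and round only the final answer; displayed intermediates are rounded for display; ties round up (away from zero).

+3986.2032 rpm

class = fixed-axis compound train [4 meshes; 4 ratios multiply, 4 sense flips]
mesh 1 [47T→51T]: ω = 3172.0000×47/51 = 2923.2157 rpm, sense flips to −
mesh 2 [21T→12T]: ω = 2923.2157×21/12 = 5115.6275 rpm, sense flips to +
mesh 3 [78T→91T]: ω = 5115.6275×78/91 = 4384.8235 rpm, sense flips to −
mesh 4 [30T→33T]: ω = 4384.8235×30/33 = 3986.2032 rpm, sense flips to +
signed output speed = +3986.2032 rpm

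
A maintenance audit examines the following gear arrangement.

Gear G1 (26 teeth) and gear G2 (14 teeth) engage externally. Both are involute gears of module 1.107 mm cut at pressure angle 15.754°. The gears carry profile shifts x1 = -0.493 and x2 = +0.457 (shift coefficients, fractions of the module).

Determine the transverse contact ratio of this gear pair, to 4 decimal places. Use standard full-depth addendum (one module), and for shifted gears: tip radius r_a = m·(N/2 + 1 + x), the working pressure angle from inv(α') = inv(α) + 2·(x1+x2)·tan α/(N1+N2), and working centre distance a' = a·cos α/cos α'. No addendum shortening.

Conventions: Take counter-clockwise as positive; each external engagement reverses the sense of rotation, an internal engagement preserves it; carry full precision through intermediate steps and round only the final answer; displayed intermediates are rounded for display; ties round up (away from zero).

class = single-mesh tooth geometry [involute pair 26T × 14T, m = 1.107]
base radii: r_b1 = 13.850421, r_b2 = 7.457919
tip radii: r_a1 = 14.952249, r_a2 = 9.361899
inv(α') = inv(15.754°) + 2·(-0.493+0.457)·tan α/(26+14) = 0.00663758  ⇒  α' = 15.37912°
a' = a·cos α / cos α' = 22.1400·cos 15.754°/cos 15.37912° = 22.099682
action lengths: √(r_a1²−r_b1²) = 5.633436, √(r_a2²−r_b2²) = 5.659028
base pitch p_b = π·m·cos α = 3.347106
CR = (5.633436 + 5.659028 − 22.099682·sin 15.37912°)/3.347106 = 1.622752
contact ratio ≈ 1.6228

1.6228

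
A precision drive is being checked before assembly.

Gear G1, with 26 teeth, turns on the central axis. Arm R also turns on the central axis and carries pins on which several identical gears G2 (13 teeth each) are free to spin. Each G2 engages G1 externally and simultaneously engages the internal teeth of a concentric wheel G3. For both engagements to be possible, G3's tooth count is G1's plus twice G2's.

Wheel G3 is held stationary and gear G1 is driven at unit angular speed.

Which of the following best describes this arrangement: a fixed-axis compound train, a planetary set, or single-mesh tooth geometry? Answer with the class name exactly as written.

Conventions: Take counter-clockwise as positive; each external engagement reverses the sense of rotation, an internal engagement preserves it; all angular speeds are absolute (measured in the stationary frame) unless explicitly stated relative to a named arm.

recognized (axles ride arm R): planetary set, 26/13/52 teeth
classification: planetary set

planetary set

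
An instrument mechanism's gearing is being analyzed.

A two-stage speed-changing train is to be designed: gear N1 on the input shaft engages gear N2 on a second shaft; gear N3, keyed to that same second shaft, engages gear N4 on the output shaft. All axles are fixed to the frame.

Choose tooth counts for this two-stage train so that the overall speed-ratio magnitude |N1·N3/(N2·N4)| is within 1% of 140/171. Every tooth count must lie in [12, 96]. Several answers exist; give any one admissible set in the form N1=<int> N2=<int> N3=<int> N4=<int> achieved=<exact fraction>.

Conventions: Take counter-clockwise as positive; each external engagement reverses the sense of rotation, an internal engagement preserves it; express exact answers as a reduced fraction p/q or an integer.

class = fixed-axis compound train [2-stage, 140/171 wanted]
target = 140/171 in lowest terms: an exact hit needs N1·N3 = k·140 and N2·N4 = k·171 for one integer k, every count in [12, 96]; additionally prefer no 1:1 stage (N1 ≠ N2, N3 ≠ N4)
k = 1: no 1:1-free in-range split of k·140 and k·171 into factor pairs; take k = 2
k = 2: N1·N3 = 280 = 14·20, N2·N4 = 342 = 18·19
achieved = 14·20/(18·19) = 140/171; |achieved − target| = 0 ≤ 7/855 ✓

N1=14 N2=18 N3=20 N4=19 achieved=140/171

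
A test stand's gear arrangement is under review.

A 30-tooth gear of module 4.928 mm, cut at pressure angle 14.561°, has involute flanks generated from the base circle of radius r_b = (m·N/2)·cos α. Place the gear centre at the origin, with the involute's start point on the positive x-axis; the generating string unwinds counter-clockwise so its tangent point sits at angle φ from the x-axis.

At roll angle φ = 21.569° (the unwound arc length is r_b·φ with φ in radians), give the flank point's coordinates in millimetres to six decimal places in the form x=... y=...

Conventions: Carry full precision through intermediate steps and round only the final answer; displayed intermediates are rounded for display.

single-mesh involute tooth geometry (30T wheel at module 4.928)
pitch radius r_p = m·N/2 = 4.928·30/2 = 73.920000
base radius r_b = r_p·cos α = 73.920000·cos 14.561° = 71.545728
roll angle φ = 21.569° = 0.37645007 rad
x = r_b·(cos φ + φ·sin φ) = 76.437069
y = r_b·(sin φ − φ·cos φ) = 1.254346

x=76.437069 y=1.254346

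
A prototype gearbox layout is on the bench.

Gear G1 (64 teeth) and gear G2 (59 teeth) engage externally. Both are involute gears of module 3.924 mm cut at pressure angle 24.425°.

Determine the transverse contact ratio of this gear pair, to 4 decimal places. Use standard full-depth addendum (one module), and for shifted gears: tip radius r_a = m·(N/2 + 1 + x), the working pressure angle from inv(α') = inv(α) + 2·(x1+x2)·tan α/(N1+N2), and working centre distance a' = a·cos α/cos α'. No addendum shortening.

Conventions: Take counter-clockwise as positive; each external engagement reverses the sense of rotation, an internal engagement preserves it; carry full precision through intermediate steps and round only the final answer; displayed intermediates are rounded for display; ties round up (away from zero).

1.5782

class = single-mesh tooth geometry [involute pair 64T × 59T, m = 3.924]
base radii: r_b1 = 114.330081, r_b2 = 105.398044
tip radii: r_a1 = 129.492000, r_a2 = 119.682000
no profile shift: α' = α, a' = a
action lengths: √(r_a1²−r_b1²) = 60.801403, √(r_a2²−r_b2²) = 56.701265
base pitch p_b = π·m·cos α = 11.224329
CR = (60.801403 + 56.701265 − 241.326000·sin 24.42500°)/11.224329 = 1.578174
contact ratio ≈ 1.5782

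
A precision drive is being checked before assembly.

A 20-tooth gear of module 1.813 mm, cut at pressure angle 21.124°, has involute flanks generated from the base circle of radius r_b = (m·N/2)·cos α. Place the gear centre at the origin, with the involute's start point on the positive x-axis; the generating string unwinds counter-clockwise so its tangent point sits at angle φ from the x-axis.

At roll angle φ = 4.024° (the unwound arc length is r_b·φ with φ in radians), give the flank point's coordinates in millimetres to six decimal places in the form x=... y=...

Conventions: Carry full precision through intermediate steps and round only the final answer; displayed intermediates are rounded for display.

recognized (one wheel, involute flank): single-mesh tooth geometry, m = 1.813, N = 20
pitch radius r_p = m·N/2 = 1.813·20/2 = 18.130000
base radius r_b = r_p·cos α = 18.130000·cos 21.124° = 16.911712
roll angle φ = 4.024° = 0.07023205 rad
x = r_b·(cos φ + φ·sin φ) = 16.953370
y = r_b·(sin φ − φ·cos φ) = 0.001952

x=16.953370 y=0.001952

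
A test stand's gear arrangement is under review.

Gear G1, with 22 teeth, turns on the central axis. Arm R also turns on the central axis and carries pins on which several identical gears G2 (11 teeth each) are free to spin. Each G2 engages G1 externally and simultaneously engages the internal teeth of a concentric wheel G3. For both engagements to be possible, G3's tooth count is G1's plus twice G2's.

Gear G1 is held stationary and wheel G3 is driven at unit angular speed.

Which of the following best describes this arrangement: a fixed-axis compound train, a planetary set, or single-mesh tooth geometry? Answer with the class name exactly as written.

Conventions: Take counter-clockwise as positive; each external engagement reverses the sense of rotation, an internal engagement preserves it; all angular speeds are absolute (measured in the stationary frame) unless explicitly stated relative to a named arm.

planetary set

recognized (axles ride arm R): planetary set, 22/11/44 teeth
classification: planetary set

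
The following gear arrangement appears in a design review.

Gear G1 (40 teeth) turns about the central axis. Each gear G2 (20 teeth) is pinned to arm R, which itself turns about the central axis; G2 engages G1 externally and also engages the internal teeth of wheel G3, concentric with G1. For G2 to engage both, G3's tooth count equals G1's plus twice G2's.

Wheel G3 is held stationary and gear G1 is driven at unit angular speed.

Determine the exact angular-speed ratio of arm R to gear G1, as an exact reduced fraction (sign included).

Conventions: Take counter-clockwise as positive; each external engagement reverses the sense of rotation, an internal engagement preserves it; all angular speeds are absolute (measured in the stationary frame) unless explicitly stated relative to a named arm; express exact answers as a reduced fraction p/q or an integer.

topology: planetary set — G1 40T / G2 20T / G3 80T, arm = carrier (Willis)
ring teeth: 40 + 2·20 = 80
40(ω_sun−ω_arm) = −80(ω_ring−ω_arm),  ω_ring = 0, ω_sun = 1
40(1−ω_arm) = −80(0−ω_arm)  ⇒  120·ω_arm = 40  ⇒  ω_arm = 1/3
ω_out/ω_in = 1/3

1/3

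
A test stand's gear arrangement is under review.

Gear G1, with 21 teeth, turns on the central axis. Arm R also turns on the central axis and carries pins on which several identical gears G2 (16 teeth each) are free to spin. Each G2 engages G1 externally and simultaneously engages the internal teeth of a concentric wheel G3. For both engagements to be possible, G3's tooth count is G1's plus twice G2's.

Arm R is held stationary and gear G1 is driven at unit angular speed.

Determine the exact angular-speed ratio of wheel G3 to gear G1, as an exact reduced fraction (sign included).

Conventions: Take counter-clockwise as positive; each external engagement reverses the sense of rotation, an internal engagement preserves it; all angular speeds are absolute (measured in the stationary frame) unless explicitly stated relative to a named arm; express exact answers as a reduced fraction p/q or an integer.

-21/53

class = planetary set [G3 = 21+2·16 = 53; Willis about the carrier]
ring teeth: 21 + 2·16 = 53
21(ω_sun−ω_arm) = −53(ω_ring−ω_arm),  ω_arm = 0, ω_sun = 1
ω_ring = 0 − (21/53)(1−0) = -21/53
ω_out/ω_in = -21/53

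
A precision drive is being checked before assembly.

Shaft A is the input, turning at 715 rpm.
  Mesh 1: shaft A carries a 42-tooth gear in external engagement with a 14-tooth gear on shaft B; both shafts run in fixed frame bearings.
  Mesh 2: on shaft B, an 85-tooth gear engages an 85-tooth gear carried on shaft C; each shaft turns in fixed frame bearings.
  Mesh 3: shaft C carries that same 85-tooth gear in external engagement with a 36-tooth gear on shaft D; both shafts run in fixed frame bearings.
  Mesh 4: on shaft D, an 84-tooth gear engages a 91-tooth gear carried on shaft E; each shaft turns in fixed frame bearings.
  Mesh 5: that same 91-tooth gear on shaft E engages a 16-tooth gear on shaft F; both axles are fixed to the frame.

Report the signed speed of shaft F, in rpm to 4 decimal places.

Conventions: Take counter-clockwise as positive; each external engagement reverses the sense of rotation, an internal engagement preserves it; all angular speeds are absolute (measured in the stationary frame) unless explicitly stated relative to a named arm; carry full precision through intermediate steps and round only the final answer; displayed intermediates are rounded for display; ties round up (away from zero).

-26589.0625 rpm

5-mesh fixed-axis compound train (all bearings frame-fixed)
mesh 1 [42T→14T]: ω = 715.0000×42/14 = 2145.0000 rpm, sense flips to −
mesh 2 [85T→85T]: ω = 2145.0000×85/85 = 2145.0000 rpm, sense flips to +
mesh 3 [85T→36T]: ω = 2145.0000×85/36 = 5064.5833 rpm, sense flips to −
mesh 4 [84T→91T]: ω = 5064.5833×84/91 = 4675.0000 rpm, sense flips to +
mesh 5 [91T→16T]: ω = 4675.0000×91/16 = 26589.0625 rpm, sense flips to −
signed output speed = -26589.0625 rpm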